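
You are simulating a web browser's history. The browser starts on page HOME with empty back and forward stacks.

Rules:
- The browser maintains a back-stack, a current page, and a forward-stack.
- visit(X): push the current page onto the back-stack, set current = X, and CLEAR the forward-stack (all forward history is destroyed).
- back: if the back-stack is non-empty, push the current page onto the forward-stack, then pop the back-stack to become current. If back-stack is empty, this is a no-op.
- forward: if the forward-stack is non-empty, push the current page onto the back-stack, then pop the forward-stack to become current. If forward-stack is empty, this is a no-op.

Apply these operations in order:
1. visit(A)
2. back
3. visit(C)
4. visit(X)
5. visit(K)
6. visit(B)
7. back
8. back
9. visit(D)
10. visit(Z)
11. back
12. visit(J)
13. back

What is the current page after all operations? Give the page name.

Answer: D

Derivation:
After 1 (visit(A)): cur=A back=1 fwd=0
After 2 (back): cur=HOME back=0 fwd=1
After 3 (visit(C)): cur=C back=1 fwd=0
After 4 (visit(X)): cur=X back=2 fwd=0
After 5 (visit(K)): cur=K back=3 fwd=0
After 6 (visit(B)): cur=B back=4 fwd=0
After 7 (back): cur=K back=3 fwd=1
After 8 (back): cur=X back=2 fwd=2
After 9 (visit(D)): cur=D back=3 fwd=0
After 10 (visit(Z)): cur=Z back=4 fwd=0
After 11 (back): cur=D back=3 fwd=1
After 12 (visit(J)): cur=J back=4 fwd=0
After 13 (back): cur=D back=3 fwd=1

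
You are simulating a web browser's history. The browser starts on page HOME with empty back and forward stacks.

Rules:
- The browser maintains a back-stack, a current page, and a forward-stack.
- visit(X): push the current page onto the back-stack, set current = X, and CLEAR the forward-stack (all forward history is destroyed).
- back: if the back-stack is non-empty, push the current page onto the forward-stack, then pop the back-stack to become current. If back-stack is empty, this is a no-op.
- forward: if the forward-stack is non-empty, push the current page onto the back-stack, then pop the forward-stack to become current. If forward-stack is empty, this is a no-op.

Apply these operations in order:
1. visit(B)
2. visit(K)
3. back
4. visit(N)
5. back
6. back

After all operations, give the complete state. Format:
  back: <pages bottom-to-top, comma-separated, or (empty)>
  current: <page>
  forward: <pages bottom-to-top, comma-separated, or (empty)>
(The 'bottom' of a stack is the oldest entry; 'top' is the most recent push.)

Answer: back: (empty)
current: HOME
forward: N,B

Derivation:
After 1 (visit(B)): cur=B back=1 fwd=0
After 2 (visit(K)): cur=K back=2 fwd=0
After 3 (back): cur=B back=1 fwd=1
After 4 (visit(N)): cur=N back=2 fwd=0
After 5 (back): cur=B back=1 fwd=1
After 6 (back): cur=HOME back=0 fwd=2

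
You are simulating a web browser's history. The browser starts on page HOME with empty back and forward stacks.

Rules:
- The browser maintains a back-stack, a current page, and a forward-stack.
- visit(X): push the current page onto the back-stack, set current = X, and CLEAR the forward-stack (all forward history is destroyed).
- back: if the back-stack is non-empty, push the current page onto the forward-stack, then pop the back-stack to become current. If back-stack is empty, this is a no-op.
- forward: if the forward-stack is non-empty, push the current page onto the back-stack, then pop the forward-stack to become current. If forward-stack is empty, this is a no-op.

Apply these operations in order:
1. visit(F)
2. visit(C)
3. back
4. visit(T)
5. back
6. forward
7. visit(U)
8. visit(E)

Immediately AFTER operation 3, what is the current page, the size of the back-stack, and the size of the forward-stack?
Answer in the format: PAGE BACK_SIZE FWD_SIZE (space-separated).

After 1 (visit(F)): cur=F back=1 fwd=0
After 2 (visit(C)): cur=C back=2 fwd=0
After 3 (back): cur=F back=1 fwd=1

F 1 1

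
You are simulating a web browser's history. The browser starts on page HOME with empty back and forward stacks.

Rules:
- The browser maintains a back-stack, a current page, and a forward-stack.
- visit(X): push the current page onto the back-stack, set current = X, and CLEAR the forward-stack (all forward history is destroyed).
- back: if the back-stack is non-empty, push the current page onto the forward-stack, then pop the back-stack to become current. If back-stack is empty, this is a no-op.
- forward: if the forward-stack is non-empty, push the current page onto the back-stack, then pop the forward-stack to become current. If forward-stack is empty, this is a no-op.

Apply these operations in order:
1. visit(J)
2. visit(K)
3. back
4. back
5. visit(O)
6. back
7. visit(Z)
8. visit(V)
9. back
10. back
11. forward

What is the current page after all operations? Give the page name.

After 1 (visit(J)): cur=J back=1 fwd=0
After 2 (visit(K)): cur=K back=2 fwd=0
After 3 (back): cur=J back=1 fwd=1
After 4 (back): cur=HOME back=0 fwd=2
After 5 (visit(O)): cur=O back=1 fwd=0
After 6 (back): cur=HOME back=0 fwd=1
After 7 (visit(Z)): cur=Z back=1 fwd=0
After 8 (visit(V)): cur=V back=2 fwd=0
After 9 (back): cur=Z back=1 fwd=1
After 10 (back): cur=HOME back=0 fwd=2
After 11 (forward): cur=Z back=1 fwd=1

Answer: Z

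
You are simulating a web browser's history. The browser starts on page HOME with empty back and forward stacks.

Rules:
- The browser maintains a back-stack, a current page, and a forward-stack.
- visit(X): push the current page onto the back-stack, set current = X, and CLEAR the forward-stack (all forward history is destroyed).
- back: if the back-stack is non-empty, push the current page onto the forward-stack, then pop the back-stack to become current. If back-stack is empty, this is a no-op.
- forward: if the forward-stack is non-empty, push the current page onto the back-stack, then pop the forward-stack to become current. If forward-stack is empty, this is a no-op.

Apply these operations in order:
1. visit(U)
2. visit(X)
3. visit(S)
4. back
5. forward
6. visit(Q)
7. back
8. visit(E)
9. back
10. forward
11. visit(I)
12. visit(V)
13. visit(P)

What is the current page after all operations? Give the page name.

Answer: P

Derivation:
After 1 (visit(U)): cur=U back=1 fwd=0
After 2 (visit(X)): cur=X back=2 fwd=0
After 3 (visit(S)): cur=S back=3 fwd=0
After 4 (back): cur=X back=2 fwd=1
After 5 (forward): cur=S back=3 fwd=0
After 6 (visit(Q)): cur=Q back=4 fwd=0
After 7 (back): cur=S back=3 fwd=1
After 8 (visit(E)): cur=E back=4 fwd=0
After 9 (back): cur=S back=3 fwd=1
After 10 (forward): cur=E back=4 fwd=0
After 11 (visit(I)): cur=I back=5 fwd=0
After 12 (visit(V)): cur=V back=6 fwd=0
After 13 (visit(P)): cur=P back=7 fwd=0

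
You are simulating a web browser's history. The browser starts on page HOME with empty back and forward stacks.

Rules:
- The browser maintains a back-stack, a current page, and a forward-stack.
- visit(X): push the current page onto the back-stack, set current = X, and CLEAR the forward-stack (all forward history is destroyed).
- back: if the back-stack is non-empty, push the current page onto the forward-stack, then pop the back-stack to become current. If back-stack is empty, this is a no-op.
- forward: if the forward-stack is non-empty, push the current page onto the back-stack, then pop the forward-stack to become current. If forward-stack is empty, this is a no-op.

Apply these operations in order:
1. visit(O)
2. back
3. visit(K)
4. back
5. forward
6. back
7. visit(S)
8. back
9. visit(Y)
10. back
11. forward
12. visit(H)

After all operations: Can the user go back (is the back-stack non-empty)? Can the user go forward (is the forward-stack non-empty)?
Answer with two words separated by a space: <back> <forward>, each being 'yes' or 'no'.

Answer: yes no

Derivation:
After 1 (visit(O)): cur=O back=1 fwd=0
After 2 (back): cur=HOME back=0 fwd=1
After 3 (visit(K)): cur=K back=1 fwd=0
After 4 (back): cur=HOME back=0 fwd=1
After 5 (forward): cur=K back=1 fwd=0
After 6 (back): cur=HOME back=0 fwd=1
After 7 (visit(S)): cur=S back=1 fwd=0
After 8 (back): cur=HOME back=0 fwd=1
After 9 (visit(Y)): cur=Y back=1 fwd=0
After 10 (back): cur=HOME back=0 fwd=1
After 11 (forward): cur=Y back=1 fwd=0
After 12 (visit(H)): cur=H back=2 fwd=0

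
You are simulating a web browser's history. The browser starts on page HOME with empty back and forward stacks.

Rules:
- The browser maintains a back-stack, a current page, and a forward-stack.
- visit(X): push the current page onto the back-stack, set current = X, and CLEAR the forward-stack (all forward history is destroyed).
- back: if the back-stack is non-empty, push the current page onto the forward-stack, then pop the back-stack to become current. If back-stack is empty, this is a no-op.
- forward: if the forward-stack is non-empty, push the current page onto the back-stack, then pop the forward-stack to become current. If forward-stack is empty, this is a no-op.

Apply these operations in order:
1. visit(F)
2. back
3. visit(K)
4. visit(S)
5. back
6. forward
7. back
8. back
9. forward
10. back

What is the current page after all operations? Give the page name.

Answer: HOME

Derivation:
After 1 (visit(F)): cur=F back=1 fwd=0
After 2 (back): cur=HOME back=0 fwd=1
After 3 (visit(K)): cur=K back=1 fwd=0
After 4 (visit(S)): cur=S back=2 fwd=0
After 5 (back): cur=K back=1 fwd=1
After 6 (forward): cur=S back=2 fwd=0
After 7 (back): cur=K back=1 fwd=1
After 8 (back): cur=HOME back=0 fwd=2
After 9 (forward): cur=K back=1 fwd=1
After 10 (back): cur=HOME back=0 fwd=2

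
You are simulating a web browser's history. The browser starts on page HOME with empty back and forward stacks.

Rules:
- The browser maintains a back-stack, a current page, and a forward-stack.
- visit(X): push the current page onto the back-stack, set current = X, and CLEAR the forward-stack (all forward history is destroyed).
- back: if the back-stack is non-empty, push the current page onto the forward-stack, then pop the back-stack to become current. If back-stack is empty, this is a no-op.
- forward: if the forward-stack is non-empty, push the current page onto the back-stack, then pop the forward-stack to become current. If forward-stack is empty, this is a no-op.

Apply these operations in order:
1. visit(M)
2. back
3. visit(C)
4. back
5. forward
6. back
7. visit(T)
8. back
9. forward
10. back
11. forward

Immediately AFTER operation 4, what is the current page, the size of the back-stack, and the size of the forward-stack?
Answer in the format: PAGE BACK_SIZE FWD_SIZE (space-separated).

After 1 (visit(M)): cur=M back=1 fwd=0
After 2 (back): cur=HOME back=0 fwd=1
After 3 (visit(C)): cur=C back=1 fwd=0
After 4 (back): cur=HOME back=0 fwd=1

HOME 0 1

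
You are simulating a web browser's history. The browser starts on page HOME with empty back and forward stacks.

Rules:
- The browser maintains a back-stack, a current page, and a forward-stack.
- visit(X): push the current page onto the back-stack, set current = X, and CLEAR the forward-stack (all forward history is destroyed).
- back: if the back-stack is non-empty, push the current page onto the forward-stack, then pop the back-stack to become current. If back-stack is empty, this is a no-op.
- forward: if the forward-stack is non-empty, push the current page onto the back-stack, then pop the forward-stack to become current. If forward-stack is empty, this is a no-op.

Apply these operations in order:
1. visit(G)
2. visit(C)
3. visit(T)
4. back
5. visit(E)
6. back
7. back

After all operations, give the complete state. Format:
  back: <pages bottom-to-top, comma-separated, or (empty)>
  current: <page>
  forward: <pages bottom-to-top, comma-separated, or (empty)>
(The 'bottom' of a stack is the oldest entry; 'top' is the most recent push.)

After 1 (visit(G)): cur=G back=1 fwd=0
After 2 (visit(C)): cur=C back=2 fwd=0
After 3 (visit(T)): cur=T back=3 fwd=0
After 4 (back): cur=C back=2 fwd=1
After 5 (visit(E)): cur=E back=3 fwd=0
After 6 (back): cur=C back=2 fwd=1
After 7 (back): cur=G back=1 fwd=2

Answer: back: HOME
current: G
forward: E,C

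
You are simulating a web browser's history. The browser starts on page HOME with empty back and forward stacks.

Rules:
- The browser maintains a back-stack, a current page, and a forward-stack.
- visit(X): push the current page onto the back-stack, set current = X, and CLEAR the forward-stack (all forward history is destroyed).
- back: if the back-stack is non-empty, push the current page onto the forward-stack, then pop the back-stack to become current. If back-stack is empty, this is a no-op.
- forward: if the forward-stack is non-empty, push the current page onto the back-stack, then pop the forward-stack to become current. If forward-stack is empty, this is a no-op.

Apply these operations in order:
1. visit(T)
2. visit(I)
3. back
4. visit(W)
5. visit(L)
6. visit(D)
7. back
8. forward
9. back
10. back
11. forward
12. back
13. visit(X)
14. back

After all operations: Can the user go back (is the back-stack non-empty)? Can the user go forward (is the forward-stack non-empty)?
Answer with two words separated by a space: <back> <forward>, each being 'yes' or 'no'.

Answer: yes yes

Derivation:
After 1 (visit(T)): cur=T back=1 fwd=0
After 2 (visit(I)): cur=I back=2 fwd=0
After 3 (back): cur=T back=1 fwd=1
After 4 (visit(W)): cur=W back=2 fwd=0
After 5 (visit(L)): cur=L back=3 fwd=0
After 6 (visit(D)): cur=D back=4 fwd=0
After 7 (back): cur=L back=3 fwd=1
After 8 (forward): cur=D back=4 fwd=0
After 9 (back): cur=L back=3 fwd=1
After 10 (back): cur=W back=2 fwd=2
After 11 (forward): cur=L back=3 fwd=1
After 12 (back): cur=W back=2 fwd=2
After 13 (visit(X)): cur=X back=3 fwd=0
After 14 (back): cur=W back=2 fwd=1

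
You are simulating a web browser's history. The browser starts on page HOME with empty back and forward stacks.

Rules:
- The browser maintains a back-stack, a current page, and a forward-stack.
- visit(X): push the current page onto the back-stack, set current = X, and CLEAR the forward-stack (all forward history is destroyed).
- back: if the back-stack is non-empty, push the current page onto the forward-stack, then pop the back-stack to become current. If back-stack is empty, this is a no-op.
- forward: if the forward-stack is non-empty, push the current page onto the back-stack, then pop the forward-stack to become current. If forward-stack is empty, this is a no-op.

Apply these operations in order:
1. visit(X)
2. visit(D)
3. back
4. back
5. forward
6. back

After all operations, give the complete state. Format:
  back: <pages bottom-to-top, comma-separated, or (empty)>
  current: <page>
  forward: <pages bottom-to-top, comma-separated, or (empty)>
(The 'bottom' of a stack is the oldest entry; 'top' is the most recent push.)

After 1 (visit(X)): cur=X back=1 fwd=0
After 2 (visit(D)): cur=D back=2 fwd=0
After 3 (back): cur=X back=1 fwd=1
After 4 (back): cur=HOME back=0 fwd=2
After 5 (forward): cur=X back=1 fwd=1
After 6 (back): cur=HOME back=0 fwd=2

Answer: back: (empty)
current: HOME
forward: D,X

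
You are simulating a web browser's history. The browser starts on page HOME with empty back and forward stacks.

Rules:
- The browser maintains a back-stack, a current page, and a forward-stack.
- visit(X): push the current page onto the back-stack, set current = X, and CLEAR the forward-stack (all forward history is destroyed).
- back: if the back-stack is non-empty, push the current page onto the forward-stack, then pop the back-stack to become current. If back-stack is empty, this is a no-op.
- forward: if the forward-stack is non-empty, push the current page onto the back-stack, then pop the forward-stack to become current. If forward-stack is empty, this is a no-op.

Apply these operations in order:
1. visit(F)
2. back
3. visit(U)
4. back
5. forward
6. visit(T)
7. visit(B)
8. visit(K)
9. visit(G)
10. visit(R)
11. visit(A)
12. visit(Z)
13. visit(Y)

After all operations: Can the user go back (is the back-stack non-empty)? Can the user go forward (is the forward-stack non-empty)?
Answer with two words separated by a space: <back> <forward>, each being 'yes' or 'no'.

After 1 (visit(F)): cur=F back=1 fwd=0
After 2 (back): cur=HOME back=0 fwd=1
After 3 (visit(U)): cur=U back=1 fwd=0
After 4 (back): cur=HOME back=0 fwd=1
After 5 (forward): cur=U back=1 fwd=0
After 6 (visit(T)): cur=T back=2 fwd=0
After 7 (visit(B)): cur=B back=3 fwd=0
After 8 (visit(K)): cur=K back=4 fwd=0
After 9 (visit(G)): cur=G back=5 fwd=0
After 10 (visit(R)): cur=R back=6 fwd=0
After 11 (visit(A)): cur=A back=7 fwd=0
After 12 (visit(Z)): cur=Z back=8 fwd=0
After 13 (visit(Y)): cur=Y back=9 fwd=0

Answer: yes no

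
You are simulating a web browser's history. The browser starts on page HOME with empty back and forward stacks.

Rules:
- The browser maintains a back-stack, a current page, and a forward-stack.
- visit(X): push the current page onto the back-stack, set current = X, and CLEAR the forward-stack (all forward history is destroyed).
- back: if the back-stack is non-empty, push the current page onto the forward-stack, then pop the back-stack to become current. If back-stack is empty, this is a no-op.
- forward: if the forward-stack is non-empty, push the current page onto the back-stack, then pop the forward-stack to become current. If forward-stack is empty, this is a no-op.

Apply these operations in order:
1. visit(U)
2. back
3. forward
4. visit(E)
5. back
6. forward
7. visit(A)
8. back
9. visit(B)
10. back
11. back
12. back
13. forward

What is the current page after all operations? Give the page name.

After 1 (visit(U)): cur=U back=1 fwd=0
After 2 (back): cur=HOME back=0 fwd=1
After 3 (forward): cur=U back=1 fwd=0
After 4 (visit(E)): cur=E back=2 fwd=0
After 5 (back): cur=U back=1 fwd=1
After 6 (forward): cur=E back=2 fwd=0
After 7 (visit(A)): cur=A back=3 fwd=0
After 8 (back): cur=E back=2 fwd=1
After 9 (visit(B)): cur=B back=3 fwd=0
After 10 (back): cur=E back=2 fwd=1
After 11 (back): cur=U back=1 fwd=2
After 12 (back): cur=HOME back=0 fwd=3
After 13 (forward): cur=U back=1 fwd=2

Answer: U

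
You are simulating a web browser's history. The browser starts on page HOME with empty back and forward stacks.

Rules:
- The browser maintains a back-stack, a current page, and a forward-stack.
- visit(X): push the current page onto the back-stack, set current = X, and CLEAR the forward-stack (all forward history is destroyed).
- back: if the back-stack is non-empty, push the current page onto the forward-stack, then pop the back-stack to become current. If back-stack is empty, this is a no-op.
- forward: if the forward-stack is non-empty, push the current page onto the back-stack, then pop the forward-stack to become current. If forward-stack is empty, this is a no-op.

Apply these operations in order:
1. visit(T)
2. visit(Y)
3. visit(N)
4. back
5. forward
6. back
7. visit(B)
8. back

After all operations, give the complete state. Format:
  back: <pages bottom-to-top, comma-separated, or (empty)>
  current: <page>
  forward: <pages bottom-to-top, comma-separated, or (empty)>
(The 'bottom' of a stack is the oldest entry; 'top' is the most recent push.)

Answer: back: HOME,T
current: Y
forward: B

Derivation:
After 1 (visit(T)): cur=T back=1 fwd=0
After 2 (visit(Y)): cur=Y back=2 fwd=0
After 3 (visit(N)): cur=N back=3 fwd=0
After 4 (back): cur=Y back=2 fwd=1
After 5 (forward): cur=N back=3 fwd=0
After 6 (back): cur=Y back=2 fwd=1
After 7 (visit(B)): cur=B back=3 fwd=0
After 8 (back): cur=Y back=2 fwd=1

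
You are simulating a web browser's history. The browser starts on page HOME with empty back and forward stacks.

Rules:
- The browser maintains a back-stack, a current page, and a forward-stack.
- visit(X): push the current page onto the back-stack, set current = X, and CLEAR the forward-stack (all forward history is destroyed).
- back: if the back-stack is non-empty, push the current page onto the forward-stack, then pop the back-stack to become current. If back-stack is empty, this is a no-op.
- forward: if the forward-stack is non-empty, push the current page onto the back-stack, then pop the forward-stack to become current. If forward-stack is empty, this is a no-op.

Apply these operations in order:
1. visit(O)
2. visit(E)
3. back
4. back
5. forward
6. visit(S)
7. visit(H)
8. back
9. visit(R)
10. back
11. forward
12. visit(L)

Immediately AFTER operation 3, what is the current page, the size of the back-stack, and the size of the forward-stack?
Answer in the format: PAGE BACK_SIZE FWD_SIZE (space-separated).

After 1 (visit(O)): cur=O back=1 fwd=0
After 2 (visit(E)): cur=E back=2 fwd=0
After 3 (back): cur=O back=1 fwd=1

O 1 1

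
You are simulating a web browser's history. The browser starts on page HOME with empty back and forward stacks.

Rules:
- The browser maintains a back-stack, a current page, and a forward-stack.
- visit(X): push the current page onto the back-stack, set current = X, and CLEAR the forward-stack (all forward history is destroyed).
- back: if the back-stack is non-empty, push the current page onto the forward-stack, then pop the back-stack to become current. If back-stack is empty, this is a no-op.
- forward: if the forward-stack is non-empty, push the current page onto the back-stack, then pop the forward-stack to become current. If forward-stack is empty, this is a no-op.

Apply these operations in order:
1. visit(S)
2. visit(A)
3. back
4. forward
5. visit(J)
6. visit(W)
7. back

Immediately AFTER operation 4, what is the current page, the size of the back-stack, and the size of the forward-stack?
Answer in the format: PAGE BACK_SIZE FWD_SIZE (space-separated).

After 1 (visit(S)): cur=S back=1 fwd=0
After 2 (visit(A)): cur=A back=2 fwd=0
After 3 (back): cur=S back=1 fwd=1
After 4 (forward): cur=A back=2 fwd=0

A 2 0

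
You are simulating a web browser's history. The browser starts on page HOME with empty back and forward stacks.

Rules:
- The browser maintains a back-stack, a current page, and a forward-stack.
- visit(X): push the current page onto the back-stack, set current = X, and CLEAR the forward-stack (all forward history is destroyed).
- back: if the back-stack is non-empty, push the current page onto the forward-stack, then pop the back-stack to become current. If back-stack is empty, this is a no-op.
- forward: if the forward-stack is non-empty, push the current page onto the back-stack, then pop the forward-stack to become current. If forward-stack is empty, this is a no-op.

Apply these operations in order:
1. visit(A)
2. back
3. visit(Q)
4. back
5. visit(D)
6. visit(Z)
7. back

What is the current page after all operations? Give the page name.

After 1 (visit(A)): cur=A back=1 fwd=0
After 2 (back): cur=HOME back=0 fwd=1
After 3 (visit(Q)): cur=Q back=1 fwd=0
After 4 (back): cur=HOME back=0 fwd=1
After 5 (visit(D)): cur=D back=1 fwd=0
After 6 (visit(Z)): cur=Z back=2 fwd=0
After 7 (back): cur=D back=1 fwd=1

Answer: D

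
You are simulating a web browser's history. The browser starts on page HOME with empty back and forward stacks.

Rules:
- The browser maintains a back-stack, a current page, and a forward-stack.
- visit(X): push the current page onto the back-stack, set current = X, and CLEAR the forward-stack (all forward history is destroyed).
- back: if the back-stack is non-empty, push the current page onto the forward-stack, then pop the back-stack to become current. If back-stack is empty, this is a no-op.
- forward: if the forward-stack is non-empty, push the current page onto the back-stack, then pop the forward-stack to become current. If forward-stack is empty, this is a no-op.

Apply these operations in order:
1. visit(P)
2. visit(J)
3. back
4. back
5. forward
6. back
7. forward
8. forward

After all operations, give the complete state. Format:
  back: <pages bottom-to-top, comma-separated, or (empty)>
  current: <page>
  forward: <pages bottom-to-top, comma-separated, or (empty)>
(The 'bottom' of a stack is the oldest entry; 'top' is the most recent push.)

Answer: back: HOME,P
current: J
forward: (empty)

Derivation:
After 1 (visit(P)): cur=P back=1 fwd=0
After 2 (visit(J)): cur=J back=2 fwd=0
After 3 (back): cur=P back=1 fwd=1
After 4 (back): cur=HOME back=0 fwd=2
After 5 (forward): cur=P back=1 fwd=1
After 6 (back): cur=HOME back=0 fwd=2
After 7 (forward): cur=P back=1 fwd=1
After 8 (forward): cur=J back=2 fwd=0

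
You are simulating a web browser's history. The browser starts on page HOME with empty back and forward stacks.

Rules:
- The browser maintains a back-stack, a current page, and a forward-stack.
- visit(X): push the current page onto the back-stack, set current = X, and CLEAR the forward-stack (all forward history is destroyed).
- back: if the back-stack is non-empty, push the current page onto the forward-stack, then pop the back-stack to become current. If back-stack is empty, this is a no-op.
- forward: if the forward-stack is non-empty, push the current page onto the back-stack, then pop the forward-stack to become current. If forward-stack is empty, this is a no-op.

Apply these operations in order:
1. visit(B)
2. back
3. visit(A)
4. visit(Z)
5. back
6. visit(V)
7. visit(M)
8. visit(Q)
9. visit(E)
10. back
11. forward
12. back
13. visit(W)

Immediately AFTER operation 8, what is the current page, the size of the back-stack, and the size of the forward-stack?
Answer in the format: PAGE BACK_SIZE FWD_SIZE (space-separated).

After 1 (visit(B)): cur=B back=1 fwd=0
After 2 (back): cur=HOME back=0 fwd=1
After 3 (visit(A)): cur=A back=1 fwd=0
After 4 (visit(Z)): cur=Z back=2 fwd=0
After 5 (back): cur=A back=1 fwd=1
After 6 (visit(V)): cur=V back=2 fwd=0
After 7 (visit(M)): cur=M back=3 fwd=0
After 8 (visit(Q)): cur=Q back=4 fwd=0

Q 4 0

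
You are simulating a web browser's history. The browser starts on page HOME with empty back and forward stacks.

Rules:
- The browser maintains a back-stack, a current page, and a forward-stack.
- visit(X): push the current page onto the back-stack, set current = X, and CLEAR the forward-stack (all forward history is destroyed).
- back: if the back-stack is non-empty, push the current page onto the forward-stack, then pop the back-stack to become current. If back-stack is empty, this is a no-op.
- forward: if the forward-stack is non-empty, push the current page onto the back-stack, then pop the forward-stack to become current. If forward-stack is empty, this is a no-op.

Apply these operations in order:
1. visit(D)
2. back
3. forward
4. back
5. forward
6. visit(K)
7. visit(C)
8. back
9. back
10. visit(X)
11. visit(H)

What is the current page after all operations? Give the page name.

After 1 (visit(D)): cur=D back=1 fwd=0
After 2 (back): cur=HOME back=0 fwd=1
After 3 (forward): cur=D back=1 fwd=0
After 4 (back): cur=HOME back=0 fwd=1
After 5 (forward): cur=D back=1 fwd=0
After 6 (visit(K)): cur=K back=2 fwd=0
After 7 (visit(C)): cur=C back=3 fwd=0
After 8 (back): cur=K back=2 fwd=1
After 9 (back): cur=D back=1 fwd=2
After 10 (visit(X)): cur=X back=2 fwd=0
After 11 (visit(H)): cur=H back=3 fwd=0

Answer: H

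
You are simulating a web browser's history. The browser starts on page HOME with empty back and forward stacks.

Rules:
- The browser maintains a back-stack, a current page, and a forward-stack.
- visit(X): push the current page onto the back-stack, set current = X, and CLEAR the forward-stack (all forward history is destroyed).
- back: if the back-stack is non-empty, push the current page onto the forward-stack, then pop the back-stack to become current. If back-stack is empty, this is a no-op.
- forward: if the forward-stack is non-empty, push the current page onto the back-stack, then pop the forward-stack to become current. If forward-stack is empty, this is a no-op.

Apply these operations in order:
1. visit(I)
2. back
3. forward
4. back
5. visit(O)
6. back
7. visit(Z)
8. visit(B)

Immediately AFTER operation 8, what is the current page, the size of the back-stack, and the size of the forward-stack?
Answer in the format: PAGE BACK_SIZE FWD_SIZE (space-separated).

After 1 (visit(I)): cur=I back=1 fwd=0
After 2 (back): cur=HOME back=0 fwd=1
After 3 (forward): cur=I back=1 fwd=0
After 4 (back): cur=HOME back=0 fwd=1
After 5 (visit(O)): cur=O back=1 fwd=0
After 6 (back): cur=HOME back=0 fwd=1
After 7 (visit(Z)): cur=Z back=1 fwd=0
After 8 (visit(B)): cur=B back=2 fwd=0

B 2 0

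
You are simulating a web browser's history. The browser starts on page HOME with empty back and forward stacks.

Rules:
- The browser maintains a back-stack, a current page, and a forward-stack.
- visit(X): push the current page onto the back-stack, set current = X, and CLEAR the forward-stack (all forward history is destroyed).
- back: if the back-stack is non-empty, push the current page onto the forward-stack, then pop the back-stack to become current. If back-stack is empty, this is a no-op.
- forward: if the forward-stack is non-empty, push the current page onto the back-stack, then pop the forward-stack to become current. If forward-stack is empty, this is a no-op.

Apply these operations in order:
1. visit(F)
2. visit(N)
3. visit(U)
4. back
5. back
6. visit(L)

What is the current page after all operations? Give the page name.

After 1 (visit(F)): cur=F back=1 fwd=0
After 2 (visit(N)): cur=N back=2 fwd=0
After 3 (visit(U)): cur=U back=3 fwd=0
After 4 (back): cur=N back=2 fwd=1
After 5 (back): cur=F back=1 fwd=2
After 6 (visit(L)): cur=L back=2 fwd=0

Answer: L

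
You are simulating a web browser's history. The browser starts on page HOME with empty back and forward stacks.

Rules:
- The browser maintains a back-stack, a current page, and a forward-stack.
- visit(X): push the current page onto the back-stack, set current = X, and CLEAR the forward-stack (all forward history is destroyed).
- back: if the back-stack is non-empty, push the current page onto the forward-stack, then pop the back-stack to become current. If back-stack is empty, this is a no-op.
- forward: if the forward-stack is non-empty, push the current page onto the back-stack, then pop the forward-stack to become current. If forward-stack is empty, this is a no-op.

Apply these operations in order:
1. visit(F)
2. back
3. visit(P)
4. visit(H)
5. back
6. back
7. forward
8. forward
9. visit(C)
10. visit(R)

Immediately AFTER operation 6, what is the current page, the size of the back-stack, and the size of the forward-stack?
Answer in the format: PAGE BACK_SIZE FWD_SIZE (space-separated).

After 1 (visit(F)): cur=F back=1 fwd=0
After 2 (back): cur=HOME back=0 fwd=1
After 3 (visit(P)): cur=P back=1 fwd=0
After 4 (visit(H)): cur=H back=2 fwd=0
After 5 (back): cur=P back=1 fwd=1
After 6 (back): cur=HOME back=0 fwd=2

HOME 0 2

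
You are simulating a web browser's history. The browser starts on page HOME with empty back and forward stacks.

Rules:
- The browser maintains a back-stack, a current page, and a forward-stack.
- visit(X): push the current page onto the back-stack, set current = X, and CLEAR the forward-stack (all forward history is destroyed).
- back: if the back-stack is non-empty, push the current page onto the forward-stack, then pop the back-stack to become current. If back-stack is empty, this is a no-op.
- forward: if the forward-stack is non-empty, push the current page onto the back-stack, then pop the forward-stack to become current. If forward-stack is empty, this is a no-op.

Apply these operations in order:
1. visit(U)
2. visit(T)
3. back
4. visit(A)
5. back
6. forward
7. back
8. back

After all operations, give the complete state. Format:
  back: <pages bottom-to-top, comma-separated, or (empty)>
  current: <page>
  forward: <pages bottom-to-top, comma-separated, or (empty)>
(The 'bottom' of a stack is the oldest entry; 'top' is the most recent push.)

After 1 (visit(U)): cur=U back=1 fwd=0
After 2 (visit(T)): cur=T back=2 fwd=0
After 3 (back): cur=U back=1 fwd=1
After 4 (visit(A)): cur=A back=2 fwd=0
After 5 (back): cur=U back=1 fwd=1
After 6 (forward): cur=A back=2 fwd=0
After 7 (back): cur=U back=1 fwd=1
After 8 (back): cur=HOME back=0 fwd=2

Answer: back: (empty)
current: HOME
forward: A,U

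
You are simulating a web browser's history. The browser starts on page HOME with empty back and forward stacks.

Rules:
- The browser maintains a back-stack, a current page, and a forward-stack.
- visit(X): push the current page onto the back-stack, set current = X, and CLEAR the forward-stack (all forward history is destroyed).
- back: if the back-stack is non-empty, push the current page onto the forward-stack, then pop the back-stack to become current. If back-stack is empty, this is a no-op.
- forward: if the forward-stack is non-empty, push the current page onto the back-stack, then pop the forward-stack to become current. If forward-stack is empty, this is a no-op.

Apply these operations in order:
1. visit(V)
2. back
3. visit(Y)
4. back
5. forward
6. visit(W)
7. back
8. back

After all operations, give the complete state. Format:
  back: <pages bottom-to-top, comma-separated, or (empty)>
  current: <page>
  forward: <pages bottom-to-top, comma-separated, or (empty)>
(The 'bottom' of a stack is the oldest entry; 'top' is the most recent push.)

After 1 (visit(V)): cur=V back=1 fwd=0
After 2 (back): cur=HOME back=0 fwd=1
After 3 (visit(Y)): cur=Y back=1 fwd=0
After 4 (back): cur=HOME back=0 fwd=1
After 5 (forward): cur=Y back=1 fwd=0
After 6 (visit(W)): cur=W back=2 fwd=0
After 7 (back): cur=Y back=1 fwd=1
After 8 (back): cur=HOME back=0 fwd=2

Answer: back: (empty)
current: HOME
forward: W,Y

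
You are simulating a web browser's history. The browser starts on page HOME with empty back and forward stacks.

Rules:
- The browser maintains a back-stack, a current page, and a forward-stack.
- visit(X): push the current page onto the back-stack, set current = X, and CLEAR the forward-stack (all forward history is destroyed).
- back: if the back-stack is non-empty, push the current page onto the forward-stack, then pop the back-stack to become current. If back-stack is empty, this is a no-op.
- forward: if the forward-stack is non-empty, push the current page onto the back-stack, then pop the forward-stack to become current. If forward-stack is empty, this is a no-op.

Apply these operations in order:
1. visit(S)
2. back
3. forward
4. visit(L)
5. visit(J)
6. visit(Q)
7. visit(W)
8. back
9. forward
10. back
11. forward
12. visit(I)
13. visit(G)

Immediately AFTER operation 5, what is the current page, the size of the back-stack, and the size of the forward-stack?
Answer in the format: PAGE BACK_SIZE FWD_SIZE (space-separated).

After 1 (visit(S)): cur=S back=1 fwd=0
After 2 (back): cur=HOME back=0 fwd=1
After 3 (forward): cur=S back=1 fwd=0
After 4 (visit(L)): cur=L back=2 fwd=0
After 5 (visit(J)): cur=J back=3 fwd=0

J 3 0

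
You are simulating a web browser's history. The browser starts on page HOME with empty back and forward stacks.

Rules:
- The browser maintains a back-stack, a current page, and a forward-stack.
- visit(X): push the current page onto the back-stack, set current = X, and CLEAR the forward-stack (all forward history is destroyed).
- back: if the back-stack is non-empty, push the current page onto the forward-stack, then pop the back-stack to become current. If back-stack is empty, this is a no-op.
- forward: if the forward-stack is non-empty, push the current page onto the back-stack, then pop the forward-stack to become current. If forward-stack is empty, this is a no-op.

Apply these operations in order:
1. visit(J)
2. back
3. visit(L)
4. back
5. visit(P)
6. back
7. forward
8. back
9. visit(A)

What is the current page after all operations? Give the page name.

Answer: A

Derivation:
After 1 (visit(J)): cur=J back=1 fwd=0
After 2 (back): cur=HOME back=0 fwd=1
After 3 (visit(L)): cur=L back=1 fwd=0
After 4 (back): cur=HOME back=0 fwd=1
After 5 (visit(P)): cur=P back=1 fwd=0
After 6 (back): cur=HOME back=0 fwd=1
After 7 (forward): cur=P back=1 fwd=0
After 8 (back): cur=HOME back=0 fwd=1
After 9 (visit(A)): cur=A back=1 fwd=0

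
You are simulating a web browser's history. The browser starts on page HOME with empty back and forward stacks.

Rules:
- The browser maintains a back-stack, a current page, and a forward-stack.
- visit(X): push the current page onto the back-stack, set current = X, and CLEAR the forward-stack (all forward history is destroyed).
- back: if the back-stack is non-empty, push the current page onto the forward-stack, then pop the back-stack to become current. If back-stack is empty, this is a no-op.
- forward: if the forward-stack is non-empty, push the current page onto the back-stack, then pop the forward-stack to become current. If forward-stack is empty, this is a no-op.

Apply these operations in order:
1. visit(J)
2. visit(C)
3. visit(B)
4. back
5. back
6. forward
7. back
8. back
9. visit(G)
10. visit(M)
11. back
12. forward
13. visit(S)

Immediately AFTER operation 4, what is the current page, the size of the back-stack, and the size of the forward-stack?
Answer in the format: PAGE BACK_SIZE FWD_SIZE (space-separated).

After 1 (visit(J)): cur=J back=1 fwd=0
After 2 (visit(C)): cur=C back=2 fwd=0
After 3 (visit(B)): cur=B back=3 fwd=0
After 4 (back): cur=C back=2 fwd=1

C 2 1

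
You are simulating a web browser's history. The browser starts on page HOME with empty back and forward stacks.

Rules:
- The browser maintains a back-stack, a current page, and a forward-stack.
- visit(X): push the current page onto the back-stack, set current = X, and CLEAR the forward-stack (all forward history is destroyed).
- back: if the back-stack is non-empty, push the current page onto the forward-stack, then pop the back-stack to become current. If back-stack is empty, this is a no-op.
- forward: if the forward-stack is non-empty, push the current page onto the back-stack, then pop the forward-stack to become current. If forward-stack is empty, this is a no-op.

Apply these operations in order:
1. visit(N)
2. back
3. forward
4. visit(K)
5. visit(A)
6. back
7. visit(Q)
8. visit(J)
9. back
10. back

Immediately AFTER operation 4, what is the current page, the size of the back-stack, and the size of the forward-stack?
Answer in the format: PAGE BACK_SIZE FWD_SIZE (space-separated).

After 1 (visit(N)): cur=N back=1 fwd=0
After 2 (back): cur=HOME back=0 fwd=1
After 3 (forward): cur=N back=1 fwd=0
After 4 (visit(K)): cur=K back=2 fwd=0

K 2 0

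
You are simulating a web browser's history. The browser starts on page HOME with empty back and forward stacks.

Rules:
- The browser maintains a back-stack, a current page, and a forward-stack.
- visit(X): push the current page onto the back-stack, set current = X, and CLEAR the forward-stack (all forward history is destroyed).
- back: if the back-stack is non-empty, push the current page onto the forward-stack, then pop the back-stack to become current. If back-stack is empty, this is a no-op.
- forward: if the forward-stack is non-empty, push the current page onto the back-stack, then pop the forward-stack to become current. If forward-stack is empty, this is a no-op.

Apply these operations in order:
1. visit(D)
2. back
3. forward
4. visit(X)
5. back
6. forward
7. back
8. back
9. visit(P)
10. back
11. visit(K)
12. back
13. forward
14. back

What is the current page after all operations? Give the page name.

After 1 (visit(D)): cur=D back=1 fwd=0
After 2 (back): cur=HOME back=0 fwd=1
After 3 (forward): cur=D back=1 fwd=0
After 4 (visit(X)): cur=X back=2 fwd=0
After 5 (back): cur=D back=1 fwd=1
After 6 (forward): cur=X back=2 fwd=0
After 7 (back): cur=D back=1 fwd=1
After 8 (back): cur=HOME back=0 fwd=2
After 9 (visit(P)): cur=P back=1 fwd=0
After 10 (back): cur=HOME back=0 fwd=1
After 11 (visit(K)): cur=K back=1 fwd=0
After 12 (back): cur=HOME back=0 fwd=1
After 13 (forward): cur=K back=1 fwd=0
After 14 (back): cur=HOME back=0 fwd=1

Answer: HOME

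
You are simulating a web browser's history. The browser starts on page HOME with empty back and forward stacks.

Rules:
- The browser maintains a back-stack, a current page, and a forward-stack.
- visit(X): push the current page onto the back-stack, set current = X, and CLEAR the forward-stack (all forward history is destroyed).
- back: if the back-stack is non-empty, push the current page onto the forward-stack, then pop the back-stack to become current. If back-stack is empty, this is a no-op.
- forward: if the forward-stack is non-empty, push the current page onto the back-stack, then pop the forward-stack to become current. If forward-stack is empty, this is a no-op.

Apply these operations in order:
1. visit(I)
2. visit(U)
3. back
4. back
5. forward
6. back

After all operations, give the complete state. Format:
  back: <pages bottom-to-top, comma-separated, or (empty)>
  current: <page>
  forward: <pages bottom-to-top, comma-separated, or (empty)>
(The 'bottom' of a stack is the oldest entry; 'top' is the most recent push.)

After 1 (visit(I)): cur=I back=1 fwd=0
After 2 (visit(U)): cur=U back=2 fwd=0
After 3 (back): cur=I back=1 fwd=1
After 4 (back): cur=HOME back=0 fwd=2
After 5 (forward): cur=I back=1 fwd=1
After 6 (back): cur=HOME back=0 fwd=2

Answer: back: (empty)
current: HOME
forward: U,I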